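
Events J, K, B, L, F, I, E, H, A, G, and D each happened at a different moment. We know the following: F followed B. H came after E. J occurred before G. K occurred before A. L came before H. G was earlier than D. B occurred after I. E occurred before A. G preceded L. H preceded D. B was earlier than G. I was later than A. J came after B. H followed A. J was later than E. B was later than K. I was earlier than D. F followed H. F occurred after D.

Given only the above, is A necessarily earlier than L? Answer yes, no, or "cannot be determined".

Chain the constraints: A → I → B → G → L. Each link is directly stated, so A comes before L.

yes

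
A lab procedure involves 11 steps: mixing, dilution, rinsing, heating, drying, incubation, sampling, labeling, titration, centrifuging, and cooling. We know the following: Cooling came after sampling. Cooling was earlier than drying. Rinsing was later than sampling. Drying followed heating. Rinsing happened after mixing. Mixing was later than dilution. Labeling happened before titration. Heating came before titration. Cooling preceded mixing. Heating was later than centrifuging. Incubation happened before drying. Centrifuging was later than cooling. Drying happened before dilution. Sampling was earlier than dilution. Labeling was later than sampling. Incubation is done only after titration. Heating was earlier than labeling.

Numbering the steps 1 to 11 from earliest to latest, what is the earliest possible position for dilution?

9

Centrifuging, cooling, drying, heating, incubation, labeling, sampling, and titration must all come before dilution — 8 forced predecessors.
Nothing else is forced ahead of dilution, so its earliest slot is position 8 + 1 = 9.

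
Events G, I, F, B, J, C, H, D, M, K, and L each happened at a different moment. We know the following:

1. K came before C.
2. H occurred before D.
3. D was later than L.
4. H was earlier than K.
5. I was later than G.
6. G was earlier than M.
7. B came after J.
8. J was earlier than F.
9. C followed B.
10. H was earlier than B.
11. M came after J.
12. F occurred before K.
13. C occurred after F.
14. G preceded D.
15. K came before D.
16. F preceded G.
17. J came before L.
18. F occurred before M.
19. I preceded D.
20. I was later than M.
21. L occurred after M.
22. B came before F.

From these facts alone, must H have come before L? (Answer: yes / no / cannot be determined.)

yes

Chain the constraints: H → B → F → M → L. Each link is directly stated, so H comes before L.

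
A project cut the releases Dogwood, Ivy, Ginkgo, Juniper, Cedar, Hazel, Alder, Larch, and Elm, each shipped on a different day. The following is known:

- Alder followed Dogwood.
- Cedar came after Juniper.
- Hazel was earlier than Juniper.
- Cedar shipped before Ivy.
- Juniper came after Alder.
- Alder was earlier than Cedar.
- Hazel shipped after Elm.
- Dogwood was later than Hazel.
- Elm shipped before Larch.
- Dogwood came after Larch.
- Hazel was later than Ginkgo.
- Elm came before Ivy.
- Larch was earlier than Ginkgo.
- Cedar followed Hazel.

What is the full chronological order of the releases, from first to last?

The constraints fix every adjacent pair, so only one ordering works:
Elm → Larch → Ginkgo → Hazel → Dogwood → Alder → Juniper → Cedar → Ivy.

Elm, Larch, Ginkgo, Hazel, Dogwood, Alder, Juniper, Cedar, Ivy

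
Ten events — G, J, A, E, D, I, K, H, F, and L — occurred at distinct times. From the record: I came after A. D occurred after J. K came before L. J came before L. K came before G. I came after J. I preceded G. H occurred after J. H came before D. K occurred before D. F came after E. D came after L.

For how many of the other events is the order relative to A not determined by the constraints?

7

Forced after A: G and I.
That leaves D, E, F, H, J, K, and L with no forced order relative to A — 7.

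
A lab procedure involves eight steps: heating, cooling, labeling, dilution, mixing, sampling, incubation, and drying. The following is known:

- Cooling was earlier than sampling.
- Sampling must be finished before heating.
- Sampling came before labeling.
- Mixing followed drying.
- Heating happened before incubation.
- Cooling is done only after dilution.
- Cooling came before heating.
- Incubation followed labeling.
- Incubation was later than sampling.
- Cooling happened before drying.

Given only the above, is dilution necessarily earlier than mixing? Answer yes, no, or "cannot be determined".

yes

Chain the constraints: dilution → cooling → drying → mixing. Each link is directly stated, so dilution comes before mixing.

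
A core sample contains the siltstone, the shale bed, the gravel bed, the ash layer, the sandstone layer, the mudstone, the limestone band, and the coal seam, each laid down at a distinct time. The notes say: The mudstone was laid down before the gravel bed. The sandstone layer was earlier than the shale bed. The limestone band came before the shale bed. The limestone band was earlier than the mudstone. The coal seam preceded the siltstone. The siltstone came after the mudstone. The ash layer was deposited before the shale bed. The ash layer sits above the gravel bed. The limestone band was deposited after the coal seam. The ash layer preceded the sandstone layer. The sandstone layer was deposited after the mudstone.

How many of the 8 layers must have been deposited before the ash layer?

4

Directly stated before the ash layer: the gravel bed.
The coal seam reaches the ash layer via the coal seam → the limestone band → the mudstone → the gravel bed → the ash layer.
The limestone band reaches the ash layer via the limestone band → the mudstone → the gravel bed → the ash layer.
The mudstone reaches the ash layer via the mudstone → the gravel bed → the ash layer.
That's the coal seam, the gravel bed, the limestone band, and the mudstone — 4 in all.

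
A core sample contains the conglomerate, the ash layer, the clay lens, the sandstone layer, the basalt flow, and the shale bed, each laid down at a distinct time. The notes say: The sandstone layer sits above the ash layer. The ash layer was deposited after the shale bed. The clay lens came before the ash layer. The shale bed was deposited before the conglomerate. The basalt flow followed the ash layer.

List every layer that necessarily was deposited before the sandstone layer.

Directly stated before the sandstone layer: the ash layer.
The clay lens reaches the sandstone layer via the clay lens → the ash layer → the sandstone layer.
The shale bed reaches the sandstone layer via the shale bed → the ash layer → the sandstone layer.
No chain forces the basalt flow (or any of the others) ahead of the sandstone layer.

the ash layer, the clay lens, the shale bed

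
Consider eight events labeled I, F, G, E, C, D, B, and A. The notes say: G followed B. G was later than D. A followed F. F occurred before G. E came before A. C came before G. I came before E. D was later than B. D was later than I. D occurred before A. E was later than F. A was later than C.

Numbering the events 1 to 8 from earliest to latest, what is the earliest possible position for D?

B and I must both come before D — 2 forced predecessors.
Nothing else is forced ahead of D, so its earliest slot is position 2 + 1 = 3.

3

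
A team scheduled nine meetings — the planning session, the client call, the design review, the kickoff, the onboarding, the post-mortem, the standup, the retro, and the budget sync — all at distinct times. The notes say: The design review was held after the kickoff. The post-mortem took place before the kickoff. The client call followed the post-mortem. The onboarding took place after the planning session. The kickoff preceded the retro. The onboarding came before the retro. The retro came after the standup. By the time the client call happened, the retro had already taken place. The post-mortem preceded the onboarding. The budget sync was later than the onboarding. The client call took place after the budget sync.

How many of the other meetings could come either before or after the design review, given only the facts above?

Forced before the design review: the kickoff and the post-mortem.
That leaves the budget sync, the client call, the onboarding, the planning session, the retro, and the standup with no forced order relative to the design review — 6.

6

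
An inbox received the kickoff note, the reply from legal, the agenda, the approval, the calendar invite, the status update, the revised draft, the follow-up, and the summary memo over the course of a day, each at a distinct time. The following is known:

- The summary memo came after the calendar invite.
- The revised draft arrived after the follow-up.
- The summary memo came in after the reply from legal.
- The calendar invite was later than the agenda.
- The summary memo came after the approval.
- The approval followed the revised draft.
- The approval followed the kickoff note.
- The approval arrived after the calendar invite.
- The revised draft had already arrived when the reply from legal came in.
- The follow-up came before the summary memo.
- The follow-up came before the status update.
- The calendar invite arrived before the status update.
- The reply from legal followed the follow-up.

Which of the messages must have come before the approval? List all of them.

Directly stated before the approval: the calendar invite, the kickoff note, and the revised draft.
The agenda reaches the approval via the agenda → the calendar invite → the approval.
The follow-up reaches the approval via the follow-up → the revised draft → the approval.

the agenda, the calendar invite, the follow-up, the kickoff note, the revised draft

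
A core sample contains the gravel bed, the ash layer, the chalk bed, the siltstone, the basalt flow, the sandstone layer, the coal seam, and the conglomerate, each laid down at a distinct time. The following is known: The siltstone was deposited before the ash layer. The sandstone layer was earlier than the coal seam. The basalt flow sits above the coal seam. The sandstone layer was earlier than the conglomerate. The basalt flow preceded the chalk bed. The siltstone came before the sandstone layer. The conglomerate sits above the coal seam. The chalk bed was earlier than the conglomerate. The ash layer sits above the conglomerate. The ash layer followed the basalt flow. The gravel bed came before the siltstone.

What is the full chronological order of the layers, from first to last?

the gravel bed, the siltstone, the sandstone layer, the coal seam, the basalt flow, the chalk bed, the conglomerate, the ash layer

The constraints fix every adjacent pair, so only one ordering works:
the gravel bed → the siltstone → the sandstone layer → the coal seam → the basalt flow → the chalk bed → the conglomerate → the ash layer.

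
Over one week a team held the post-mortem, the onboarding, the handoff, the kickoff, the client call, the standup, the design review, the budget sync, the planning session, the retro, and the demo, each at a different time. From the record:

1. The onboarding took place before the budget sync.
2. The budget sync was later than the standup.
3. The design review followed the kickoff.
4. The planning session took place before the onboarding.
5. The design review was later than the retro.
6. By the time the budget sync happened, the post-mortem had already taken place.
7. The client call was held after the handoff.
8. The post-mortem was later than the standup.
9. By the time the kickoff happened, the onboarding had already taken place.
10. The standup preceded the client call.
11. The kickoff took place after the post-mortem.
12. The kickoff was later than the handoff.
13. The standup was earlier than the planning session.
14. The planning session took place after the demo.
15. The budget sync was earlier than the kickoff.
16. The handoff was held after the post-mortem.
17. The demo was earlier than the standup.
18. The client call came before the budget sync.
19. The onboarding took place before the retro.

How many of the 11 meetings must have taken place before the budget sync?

7

Directly stated before the budget sync: the client call, the onboarding, the post-mortem, and the standup.
The demo reaches the budget sync via the demo → the standup → the budget sync.
The handoff reaches the budget sync via the handoff → the client call → the budget sync.
The planning session reaches the budget sync via the planning session → the onboarding → the budget sync.
No chain forces the retro (or any of the others) ahead of the budget sync.
That's the client call, the demo, the handoff, the onboarding, the planning session, the post-mortem, and the standup — 7 in all.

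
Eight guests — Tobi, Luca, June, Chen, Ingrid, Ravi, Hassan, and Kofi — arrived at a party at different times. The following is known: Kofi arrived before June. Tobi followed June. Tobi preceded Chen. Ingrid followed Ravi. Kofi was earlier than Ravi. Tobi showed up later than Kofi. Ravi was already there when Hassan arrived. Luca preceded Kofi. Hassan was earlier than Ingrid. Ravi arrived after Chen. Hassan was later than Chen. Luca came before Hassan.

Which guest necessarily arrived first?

Luca has a chain of constraints placing them before every other guest, so Luca must be first.

Luca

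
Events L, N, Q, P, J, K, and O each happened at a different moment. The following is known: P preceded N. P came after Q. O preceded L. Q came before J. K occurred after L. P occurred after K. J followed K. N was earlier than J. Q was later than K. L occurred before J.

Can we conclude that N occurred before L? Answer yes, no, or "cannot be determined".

Tracing the constraints gives L → K → P → N, so L must come before N.
That means N cannot be before L.

no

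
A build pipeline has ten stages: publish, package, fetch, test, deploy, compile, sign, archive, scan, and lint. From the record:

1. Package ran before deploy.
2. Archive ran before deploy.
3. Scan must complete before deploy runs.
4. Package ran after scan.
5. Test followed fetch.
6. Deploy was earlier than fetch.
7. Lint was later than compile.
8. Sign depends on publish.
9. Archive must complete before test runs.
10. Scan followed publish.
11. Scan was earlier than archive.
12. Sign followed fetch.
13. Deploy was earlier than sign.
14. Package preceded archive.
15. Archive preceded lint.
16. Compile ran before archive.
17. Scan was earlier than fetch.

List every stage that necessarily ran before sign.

archive, compile, deploy, fetch, package, publish, scan

Directly stated before sign: deploy, fetch, and publish.
Archive reaches sign via archive → deploy → sign.
Compile reaches sign via compile → archive → deploy → sign.
Package reaches sign via package → deploy → sign.
Likewise scan reaches sign by chaining the stated constraints.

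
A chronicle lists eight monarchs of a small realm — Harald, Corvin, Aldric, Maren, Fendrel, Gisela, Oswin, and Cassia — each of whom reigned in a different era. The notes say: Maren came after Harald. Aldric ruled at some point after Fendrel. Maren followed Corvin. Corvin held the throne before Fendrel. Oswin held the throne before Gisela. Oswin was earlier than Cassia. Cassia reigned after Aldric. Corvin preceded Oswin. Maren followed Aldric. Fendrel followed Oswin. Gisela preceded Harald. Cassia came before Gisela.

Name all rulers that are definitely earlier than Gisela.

Aldric, Cassia, Corvin, Fendrel, Oswin

Directly stated before Gisela: Cassia and Oswin.
Aldric reaches Gisela via Aldric → Cassia → Gisela.
Corvin reaches Gisela via Corvin → Oswin → Gisela.
Fendrel reaches Gisela via Fendrel → Aldric → Cassia → Gisela.
No chain forces Harald (or any of the others) ahead of Gisela.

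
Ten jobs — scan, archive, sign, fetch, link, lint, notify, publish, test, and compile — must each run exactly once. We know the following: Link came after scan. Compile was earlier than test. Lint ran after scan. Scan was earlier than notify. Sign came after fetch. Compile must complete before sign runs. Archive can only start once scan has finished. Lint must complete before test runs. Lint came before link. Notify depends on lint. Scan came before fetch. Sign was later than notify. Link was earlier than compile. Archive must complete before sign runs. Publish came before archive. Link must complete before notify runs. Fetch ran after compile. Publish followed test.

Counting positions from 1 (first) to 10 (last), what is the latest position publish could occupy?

8

Publish must come before archive and sign — 2 stages forced after it.
Everything else can be placed before publish in some valid order, so publish can sit as late as position 10 − 2 = 8.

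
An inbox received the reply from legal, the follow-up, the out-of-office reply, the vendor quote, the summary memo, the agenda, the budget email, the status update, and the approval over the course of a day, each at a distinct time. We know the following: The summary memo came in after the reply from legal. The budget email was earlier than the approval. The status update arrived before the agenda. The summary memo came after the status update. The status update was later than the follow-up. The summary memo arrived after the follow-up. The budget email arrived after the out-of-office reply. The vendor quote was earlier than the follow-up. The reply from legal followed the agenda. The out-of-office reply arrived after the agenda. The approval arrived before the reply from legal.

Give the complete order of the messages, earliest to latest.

The constraints fix every adjacent pair, so only one ordering works:
the vendor quote → the follow-up → the status update → the agenda → the out-of-office reply → the budget email → the approval → the reply from legal → the summary memo.

the vendor quote, the follow-up, the status update, the agenda, the out-of-office reply, the budget email, the approval, the reply from legal, the summary memo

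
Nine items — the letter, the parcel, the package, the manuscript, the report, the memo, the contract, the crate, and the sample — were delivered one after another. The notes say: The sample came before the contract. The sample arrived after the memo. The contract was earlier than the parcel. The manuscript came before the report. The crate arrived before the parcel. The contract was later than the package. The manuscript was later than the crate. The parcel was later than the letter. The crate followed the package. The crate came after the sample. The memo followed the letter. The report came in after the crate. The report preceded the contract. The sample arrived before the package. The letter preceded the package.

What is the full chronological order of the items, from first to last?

The constraints fix every adjacent pair, so only one ordering works:
the letter → the memo → the sample → the package → the crate → the manuscript → the report → the contract → the parcel.

the letter, the memo, the sample, the package, the crate, the manuscript, the report, the contract, the parcel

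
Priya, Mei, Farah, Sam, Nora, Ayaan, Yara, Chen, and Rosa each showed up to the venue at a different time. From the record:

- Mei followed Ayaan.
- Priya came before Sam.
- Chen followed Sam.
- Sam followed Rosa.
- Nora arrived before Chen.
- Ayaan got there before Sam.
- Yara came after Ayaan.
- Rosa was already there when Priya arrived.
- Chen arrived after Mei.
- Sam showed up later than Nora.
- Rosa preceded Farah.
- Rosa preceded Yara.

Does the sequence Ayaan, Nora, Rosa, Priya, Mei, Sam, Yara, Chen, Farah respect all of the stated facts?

Check each stated constraint against the proposed order — e.g. Nora is ahead of Chen; Ayaan is ahead of Yara. Every pair is in the required order; nothing is violated.

yes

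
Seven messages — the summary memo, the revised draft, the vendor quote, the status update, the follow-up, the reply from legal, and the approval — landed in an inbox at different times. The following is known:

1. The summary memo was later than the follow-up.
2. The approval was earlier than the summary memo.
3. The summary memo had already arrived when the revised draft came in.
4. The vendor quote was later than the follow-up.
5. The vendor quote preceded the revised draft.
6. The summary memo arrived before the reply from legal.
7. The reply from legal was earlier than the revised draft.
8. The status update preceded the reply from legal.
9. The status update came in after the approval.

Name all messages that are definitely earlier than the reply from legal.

Directly stated before the reply from legal: the status update and the summary memo.
The approval reaches the reply from legal via the approval → the status update → the reply from legal.
The follow-up reaches the reply from legal via the follow-up → the summary memo → the reply from legal.

the approval, the follow-up, the status update, the summary memo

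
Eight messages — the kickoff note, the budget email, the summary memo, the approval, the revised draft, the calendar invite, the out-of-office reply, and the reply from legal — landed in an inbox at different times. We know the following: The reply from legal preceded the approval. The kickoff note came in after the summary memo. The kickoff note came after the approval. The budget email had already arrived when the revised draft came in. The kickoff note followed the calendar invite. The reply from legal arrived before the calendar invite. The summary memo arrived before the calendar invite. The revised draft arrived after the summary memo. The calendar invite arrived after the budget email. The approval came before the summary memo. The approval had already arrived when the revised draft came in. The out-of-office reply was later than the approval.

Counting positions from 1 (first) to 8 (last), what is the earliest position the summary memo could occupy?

3

The approval and the reply from legal must both come before the summary memo — 2 forced predecessors.
Nothing else is forced ahead of the summary memo, so its earliest slot is position 2 + 1 = 3.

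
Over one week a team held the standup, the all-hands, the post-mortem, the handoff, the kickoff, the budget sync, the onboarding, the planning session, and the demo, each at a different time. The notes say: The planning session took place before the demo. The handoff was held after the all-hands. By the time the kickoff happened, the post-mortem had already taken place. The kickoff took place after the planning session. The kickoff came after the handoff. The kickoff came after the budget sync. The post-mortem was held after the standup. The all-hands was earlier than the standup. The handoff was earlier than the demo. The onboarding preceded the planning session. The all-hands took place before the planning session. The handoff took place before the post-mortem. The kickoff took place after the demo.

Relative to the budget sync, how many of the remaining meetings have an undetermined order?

Forced after the budget sync: the kickoff.
That leaves the all-hands, the demo, the handoff, the onboarding, the planning session, the post-mortem, and the standup with no forced order relative to the budget sync — 7.

7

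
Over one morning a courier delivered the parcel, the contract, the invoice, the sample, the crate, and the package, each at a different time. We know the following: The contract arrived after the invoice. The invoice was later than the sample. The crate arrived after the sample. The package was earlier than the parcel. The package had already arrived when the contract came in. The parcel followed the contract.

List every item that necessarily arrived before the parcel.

the contract, the invoice, the package, the sample

Directly stated before the parcel: the contract and the package.
The invoice reaches the parcel via the invoice → the contract → the parcel.
The sample reaches the parcel via the sample → the invoice → the contract → the parcel.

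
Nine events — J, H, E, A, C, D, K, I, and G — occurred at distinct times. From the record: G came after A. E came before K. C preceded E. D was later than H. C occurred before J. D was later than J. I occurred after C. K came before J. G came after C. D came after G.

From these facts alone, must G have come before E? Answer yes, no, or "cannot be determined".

cannot be determined

No chain of stated constraints runs from G to E, and none runs from E to G either.
So the relative order of G and E is not fixed by the given facts.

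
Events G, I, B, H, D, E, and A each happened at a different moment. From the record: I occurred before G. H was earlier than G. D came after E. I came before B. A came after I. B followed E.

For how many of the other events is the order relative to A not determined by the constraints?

Forced before A: I.
That leaves B, D, E, G, and H with no forced order relative to A — 5.

5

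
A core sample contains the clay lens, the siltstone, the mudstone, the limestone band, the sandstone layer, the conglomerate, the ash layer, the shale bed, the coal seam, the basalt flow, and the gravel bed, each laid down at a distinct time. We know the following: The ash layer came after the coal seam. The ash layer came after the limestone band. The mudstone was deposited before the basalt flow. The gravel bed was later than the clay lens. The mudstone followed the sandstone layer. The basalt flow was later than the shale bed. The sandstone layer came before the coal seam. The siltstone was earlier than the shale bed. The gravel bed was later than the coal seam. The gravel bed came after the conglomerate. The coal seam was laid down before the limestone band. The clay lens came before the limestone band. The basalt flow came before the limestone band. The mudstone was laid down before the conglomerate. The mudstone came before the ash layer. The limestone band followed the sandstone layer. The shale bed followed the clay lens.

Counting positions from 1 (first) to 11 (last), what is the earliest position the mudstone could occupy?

2

The sandstone layer must come before the mudstone — 1 forced predecessor.
Nothing else is forced ahead of the mudstone, so its earliest slot is position 1 + 1 = 2.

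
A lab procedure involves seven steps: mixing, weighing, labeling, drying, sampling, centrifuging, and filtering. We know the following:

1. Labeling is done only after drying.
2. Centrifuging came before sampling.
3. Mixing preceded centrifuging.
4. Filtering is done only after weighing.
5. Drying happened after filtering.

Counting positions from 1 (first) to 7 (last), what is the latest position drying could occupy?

6

Drying must come before labeling — 1 step forced after it.
Everything else can be placed before drying in some valid order, so drying can sit as late as position 7 − 1 = 6.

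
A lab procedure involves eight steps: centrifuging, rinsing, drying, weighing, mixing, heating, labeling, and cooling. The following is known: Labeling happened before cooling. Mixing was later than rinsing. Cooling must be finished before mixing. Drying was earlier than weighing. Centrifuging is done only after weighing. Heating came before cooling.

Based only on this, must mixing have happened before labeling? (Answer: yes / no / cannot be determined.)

no

Tracing the constraints gives labeling → cooling → mixing, so labeling must come before mixing.
That means mixing cannot be before labeling.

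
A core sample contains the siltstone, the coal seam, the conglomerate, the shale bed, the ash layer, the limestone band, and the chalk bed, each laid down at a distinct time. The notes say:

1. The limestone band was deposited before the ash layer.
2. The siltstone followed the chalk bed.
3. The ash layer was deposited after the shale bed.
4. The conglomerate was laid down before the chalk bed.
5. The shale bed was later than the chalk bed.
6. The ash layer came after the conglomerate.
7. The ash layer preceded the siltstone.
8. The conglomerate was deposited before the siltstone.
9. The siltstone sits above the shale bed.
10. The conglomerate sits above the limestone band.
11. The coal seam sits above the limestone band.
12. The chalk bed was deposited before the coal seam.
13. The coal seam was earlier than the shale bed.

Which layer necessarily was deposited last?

Every other layer has a chain of constraints placing it before the siltstone, so the siltstone is last.

the siltstone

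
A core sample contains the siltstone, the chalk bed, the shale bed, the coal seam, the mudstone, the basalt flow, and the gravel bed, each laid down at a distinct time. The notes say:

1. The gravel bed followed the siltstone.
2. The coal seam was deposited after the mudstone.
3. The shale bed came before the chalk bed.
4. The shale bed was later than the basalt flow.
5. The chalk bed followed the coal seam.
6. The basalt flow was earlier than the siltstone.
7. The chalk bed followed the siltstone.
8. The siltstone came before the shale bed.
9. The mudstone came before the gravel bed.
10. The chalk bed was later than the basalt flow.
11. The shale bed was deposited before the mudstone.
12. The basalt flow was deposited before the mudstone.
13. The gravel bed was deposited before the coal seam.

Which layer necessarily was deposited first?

the basalt flow

The basalt flow has a chain of constraints placing it before every other layer, so the basalt flow must be first.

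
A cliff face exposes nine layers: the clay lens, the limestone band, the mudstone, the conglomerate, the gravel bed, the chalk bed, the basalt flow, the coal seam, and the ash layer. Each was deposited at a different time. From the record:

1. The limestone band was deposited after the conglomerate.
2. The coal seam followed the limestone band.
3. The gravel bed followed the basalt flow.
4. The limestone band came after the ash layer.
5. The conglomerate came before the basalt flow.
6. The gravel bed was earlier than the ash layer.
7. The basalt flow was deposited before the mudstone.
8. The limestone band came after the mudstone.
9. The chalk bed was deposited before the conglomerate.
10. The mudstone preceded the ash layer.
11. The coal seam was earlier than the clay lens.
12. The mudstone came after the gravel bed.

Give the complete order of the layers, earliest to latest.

The constraints fix every adjacent pair, so only one ordering works:
the chalk bed → the conglomerate → the basalt flow → the gravel bed → the mudstone → the ash layer → the limestone band → the coal seam → the clay lens.

the chalk bed, the conglomerate, the basalt flow, the gravel bed, the mudstone, the ash layer, the limestone band, the coal seam, the clay lens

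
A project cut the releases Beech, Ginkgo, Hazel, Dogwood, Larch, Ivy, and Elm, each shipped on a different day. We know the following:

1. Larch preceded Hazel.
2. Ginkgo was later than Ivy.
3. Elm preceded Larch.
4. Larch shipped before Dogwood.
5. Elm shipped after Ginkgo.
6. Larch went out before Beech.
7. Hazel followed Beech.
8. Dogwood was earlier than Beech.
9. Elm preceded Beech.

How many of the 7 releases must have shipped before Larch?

Directly stated before Larch: Elm.
Ginkgo reaches Larch via Ginkgo → Elm → Larch.
Ivy reaches Larch via Ivy → Ginkgo → Elm → Larch.
No chain forces Beech (or any of the others) ahead of Larch.
That's Elm, Ginkgo, and Ivy — 3 in all.

3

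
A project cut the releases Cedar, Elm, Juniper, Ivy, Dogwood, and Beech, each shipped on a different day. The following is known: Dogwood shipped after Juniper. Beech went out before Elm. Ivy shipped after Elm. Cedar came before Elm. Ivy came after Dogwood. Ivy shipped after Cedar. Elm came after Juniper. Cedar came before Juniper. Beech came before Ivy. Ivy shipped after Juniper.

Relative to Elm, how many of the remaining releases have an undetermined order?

Forced before Elm: Beech, Cedar, and Juniper; forced after Elm: Ivy.
That leaves Dogwood with no forced order relative to Elm — 1.

1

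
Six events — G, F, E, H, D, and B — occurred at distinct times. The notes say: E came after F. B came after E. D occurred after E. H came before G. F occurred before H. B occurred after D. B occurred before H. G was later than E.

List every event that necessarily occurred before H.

Directly stated before H: B and F.
D reaches H via D → B → H.
E reaches H via E → B → H.
No chain forces G ahead of H.

B, D, E, F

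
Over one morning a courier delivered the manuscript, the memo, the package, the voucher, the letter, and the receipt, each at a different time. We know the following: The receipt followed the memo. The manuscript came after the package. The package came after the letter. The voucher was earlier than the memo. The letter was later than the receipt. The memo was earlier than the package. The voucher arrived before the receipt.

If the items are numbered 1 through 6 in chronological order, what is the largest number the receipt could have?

3

The receipt must come before the letter, the manuscript, and the package — 3 items forced after it.
Everything else can be placed before the receipt in some valid order, so the receipt can sit as late as position 6 − 3 = 3.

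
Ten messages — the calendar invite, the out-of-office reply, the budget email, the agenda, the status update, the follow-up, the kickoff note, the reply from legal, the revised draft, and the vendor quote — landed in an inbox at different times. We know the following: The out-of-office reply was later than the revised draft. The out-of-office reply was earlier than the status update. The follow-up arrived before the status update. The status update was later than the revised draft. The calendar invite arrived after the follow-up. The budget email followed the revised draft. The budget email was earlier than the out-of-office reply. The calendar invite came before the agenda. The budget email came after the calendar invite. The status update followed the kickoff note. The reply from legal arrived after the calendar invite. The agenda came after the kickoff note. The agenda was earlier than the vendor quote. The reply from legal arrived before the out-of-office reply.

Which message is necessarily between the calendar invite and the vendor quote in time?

the agenda

Tracing the constraints gives the calendar invite → the agenda → the vendor quote, so the agenda sits after the calendar invite and before the vendor quote.
No other message is forced both after the calendar invite and before the vendor quote.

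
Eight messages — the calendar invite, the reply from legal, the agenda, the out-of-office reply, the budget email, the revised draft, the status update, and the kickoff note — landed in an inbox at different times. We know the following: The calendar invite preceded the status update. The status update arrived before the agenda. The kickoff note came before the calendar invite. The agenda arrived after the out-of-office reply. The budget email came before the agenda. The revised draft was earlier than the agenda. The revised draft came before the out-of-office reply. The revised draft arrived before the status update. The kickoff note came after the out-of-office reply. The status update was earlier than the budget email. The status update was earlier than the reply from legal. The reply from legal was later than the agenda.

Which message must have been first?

the revised draft

The revised draft has a chain of constraints placing it before every other message, so the revised draft must be first.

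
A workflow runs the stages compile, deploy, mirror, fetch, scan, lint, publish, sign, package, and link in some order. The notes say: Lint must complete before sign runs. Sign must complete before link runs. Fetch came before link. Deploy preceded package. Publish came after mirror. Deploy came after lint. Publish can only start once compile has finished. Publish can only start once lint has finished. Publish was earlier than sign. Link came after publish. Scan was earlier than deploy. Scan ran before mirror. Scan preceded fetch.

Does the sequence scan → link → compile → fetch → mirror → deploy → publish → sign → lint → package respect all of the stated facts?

The constraints require lint before deploy, but in the proposed sequence deploy appears ahead of lint. That one violation is enough.

no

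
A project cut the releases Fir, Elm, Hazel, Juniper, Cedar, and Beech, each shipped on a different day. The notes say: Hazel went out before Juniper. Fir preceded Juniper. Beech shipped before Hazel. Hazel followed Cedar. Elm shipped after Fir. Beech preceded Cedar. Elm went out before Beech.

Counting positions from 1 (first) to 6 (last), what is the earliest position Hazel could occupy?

Beech, Cedar, Elm, and Fir must all come before Hazel — 4 forced predecessors.
Nothing else is forced ahead of Hazel, so its earliest slot is position 4 + 1 = 5.

5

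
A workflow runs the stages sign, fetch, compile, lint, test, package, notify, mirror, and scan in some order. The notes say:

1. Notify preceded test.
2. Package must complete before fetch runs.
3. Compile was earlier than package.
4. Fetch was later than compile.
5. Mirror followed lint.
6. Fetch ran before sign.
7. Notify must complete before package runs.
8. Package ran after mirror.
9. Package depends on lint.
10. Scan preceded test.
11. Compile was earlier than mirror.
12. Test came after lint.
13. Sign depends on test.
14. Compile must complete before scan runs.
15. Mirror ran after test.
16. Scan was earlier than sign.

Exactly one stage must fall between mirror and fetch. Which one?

package

Tracing the constraints gives mirror → package → fetch, so package sits after mirror and before fetch.
No other stage is forced both after mirror and before fetch.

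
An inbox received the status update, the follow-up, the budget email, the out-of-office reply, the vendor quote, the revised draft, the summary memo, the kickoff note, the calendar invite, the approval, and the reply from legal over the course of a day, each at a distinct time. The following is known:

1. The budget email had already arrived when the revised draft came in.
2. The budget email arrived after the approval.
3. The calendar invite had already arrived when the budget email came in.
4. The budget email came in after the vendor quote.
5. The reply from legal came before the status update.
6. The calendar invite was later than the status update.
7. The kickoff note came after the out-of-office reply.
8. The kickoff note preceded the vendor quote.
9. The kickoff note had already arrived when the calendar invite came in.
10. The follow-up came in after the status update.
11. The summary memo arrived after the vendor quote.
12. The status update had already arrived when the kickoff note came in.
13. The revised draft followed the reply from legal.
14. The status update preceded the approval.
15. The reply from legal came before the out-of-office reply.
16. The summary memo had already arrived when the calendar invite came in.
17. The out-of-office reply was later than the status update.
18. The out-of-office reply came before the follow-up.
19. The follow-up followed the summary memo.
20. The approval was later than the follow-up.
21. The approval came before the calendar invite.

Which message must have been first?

The reply from legal has a chain of constraints placing it before every other message, so the reply from legal must be first.

the reply from legal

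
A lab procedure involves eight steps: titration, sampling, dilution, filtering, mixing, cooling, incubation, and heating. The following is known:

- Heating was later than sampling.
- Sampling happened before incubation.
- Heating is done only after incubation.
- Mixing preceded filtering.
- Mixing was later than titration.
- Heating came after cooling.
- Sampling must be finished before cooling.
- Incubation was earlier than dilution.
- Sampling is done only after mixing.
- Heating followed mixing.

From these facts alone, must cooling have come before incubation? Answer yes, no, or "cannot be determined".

No chain of stated constraints runs from cooling to incubation, and none runs from incubation to cooling either.
So the relative order of cooling and incubation is not fixed by the given facts.

cannot be determined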